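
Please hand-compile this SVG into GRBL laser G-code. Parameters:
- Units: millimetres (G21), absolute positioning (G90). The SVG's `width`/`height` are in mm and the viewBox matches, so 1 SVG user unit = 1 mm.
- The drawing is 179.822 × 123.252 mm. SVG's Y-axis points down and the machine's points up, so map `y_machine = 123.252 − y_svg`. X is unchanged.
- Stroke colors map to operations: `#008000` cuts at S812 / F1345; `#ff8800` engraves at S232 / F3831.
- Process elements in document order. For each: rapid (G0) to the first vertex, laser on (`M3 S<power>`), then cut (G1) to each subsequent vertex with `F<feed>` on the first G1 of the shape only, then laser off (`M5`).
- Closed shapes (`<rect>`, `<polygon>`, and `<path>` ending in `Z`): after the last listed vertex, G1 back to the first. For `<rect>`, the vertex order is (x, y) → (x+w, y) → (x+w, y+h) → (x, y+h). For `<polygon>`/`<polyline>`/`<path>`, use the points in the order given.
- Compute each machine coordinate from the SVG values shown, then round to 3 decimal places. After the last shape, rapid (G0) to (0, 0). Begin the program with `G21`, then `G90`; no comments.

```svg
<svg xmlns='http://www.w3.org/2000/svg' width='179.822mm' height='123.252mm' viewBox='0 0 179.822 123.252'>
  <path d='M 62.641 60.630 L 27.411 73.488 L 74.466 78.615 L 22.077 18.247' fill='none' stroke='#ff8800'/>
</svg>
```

G21
G90
G0 X62.641 Y62.622
M3 S232
G1 X27.411 Y49.764 F3831
G1 X74.466 Y44.637
G1 X22.077 Y105.005
M5
G0 X0.000 Y0.000

Since the viewBox matches the mm dimensions, user units are millimetres directly. The only transform is the Y-flip y_m = 123.252 − y_svg.

Shape 1 is a open polyline drawn with `<path>`. Its stroke #ff8800 means engrave at S232, F3831. After flipping Y the toolpath is (62.641,62.622) → (27.411,49.764) → (74.466,44.637) → (22.077,105.005).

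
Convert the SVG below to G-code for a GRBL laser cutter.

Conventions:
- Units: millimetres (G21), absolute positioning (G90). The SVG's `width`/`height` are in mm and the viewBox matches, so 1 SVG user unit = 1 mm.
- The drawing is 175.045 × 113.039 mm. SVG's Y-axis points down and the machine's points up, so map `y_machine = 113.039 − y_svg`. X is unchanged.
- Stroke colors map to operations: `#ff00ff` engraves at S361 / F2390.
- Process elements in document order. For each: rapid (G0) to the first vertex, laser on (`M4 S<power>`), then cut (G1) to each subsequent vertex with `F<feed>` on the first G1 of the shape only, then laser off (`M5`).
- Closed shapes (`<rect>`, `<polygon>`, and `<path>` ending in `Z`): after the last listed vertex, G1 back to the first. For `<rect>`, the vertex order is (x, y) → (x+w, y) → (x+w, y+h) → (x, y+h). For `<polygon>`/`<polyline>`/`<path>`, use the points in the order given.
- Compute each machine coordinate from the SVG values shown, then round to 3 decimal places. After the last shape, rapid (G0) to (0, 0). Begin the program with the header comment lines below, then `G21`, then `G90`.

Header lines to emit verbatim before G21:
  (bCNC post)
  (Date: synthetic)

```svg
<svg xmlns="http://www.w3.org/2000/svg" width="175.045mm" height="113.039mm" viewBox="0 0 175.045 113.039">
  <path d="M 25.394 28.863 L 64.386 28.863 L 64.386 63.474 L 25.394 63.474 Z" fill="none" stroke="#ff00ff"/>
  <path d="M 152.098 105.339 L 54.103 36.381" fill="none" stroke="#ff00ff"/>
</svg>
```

viewBox `0 0 175.045 113.039` with mm width/height → 1 unit = 1 mm. Flip: y_m = 113.039 − y_svg.

**Shape 1** — `<path>` rectangle, stroke `#ff00ff` → engrave (S361, F2390). Machine vertices: (25.394,84.176) → (64.386,84.176) → (64.386,49.565) → (25.394,49.565) → (25.394,84.176). Closed: final G1 returns to the first vertex.

**Shape 2** — `<path>` line segment, stroke `#ff00ff` → engrave (S361, F2390). Machine vertices: (152.098,7.700) → (54.103,76.658). Open path.

(bCNC post)
(Date: synthetic)
G21
G90
G0 X25.394 Y84.176
M4 S361
G1 X64.386 Y84.176 F2390
G1 X64.386 Y49.565
G1 X25.394 Y49.565
G1 X25.394 Y84.176
M5
G0 X152.098 Y7.700
M4 S361
G1 X54.103 Y76.658 F2390
M5
G0 X0.000 Y0.000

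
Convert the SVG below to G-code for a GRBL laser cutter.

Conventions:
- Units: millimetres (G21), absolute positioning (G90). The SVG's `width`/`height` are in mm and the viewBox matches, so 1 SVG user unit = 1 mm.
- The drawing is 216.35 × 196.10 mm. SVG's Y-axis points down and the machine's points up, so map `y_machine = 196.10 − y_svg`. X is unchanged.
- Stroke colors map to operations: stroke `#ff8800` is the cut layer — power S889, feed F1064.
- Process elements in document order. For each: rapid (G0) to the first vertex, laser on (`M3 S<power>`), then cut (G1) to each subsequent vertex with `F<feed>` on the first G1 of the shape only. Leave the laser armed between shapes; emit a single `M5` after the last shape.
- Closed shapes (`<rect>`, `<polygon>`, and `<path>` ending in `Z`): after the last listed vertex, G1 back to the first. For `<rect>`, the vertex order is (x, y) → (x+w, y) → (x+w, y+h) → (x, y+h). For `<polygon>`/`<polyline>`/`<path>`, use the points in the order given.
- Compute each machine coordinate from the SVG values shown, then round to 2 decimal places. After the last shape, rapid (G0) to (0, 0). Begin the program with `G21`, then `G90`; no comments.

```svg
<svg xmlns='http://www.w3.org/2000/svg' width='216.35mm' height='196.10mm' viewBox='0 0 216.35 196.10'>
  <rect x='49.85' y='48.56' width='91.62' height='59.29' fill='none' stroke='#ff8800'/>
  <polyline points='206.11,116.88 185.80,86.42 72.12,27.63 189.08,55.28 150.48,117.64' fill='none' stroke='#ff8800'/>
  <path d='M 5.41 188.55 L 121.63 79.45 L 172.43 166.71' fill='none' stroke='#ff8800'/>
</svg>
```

Since the viewBox matches the mm dimensions, user units are millimetres directly. The only transform is the Y-flip y_m = 196.10 − y_svg.

Shape 1 is a rectangle drawn with `<rect>`. Its stroke #ff8800 means cut at S889, F1064. After flipping Y the toolpath is (49.85,147.54) → (141.47,147.54) → (141.47,88.25) → (49.85,88.25) → (49.85,147.54), returning to the start.

Shape 2 is a open polyline drawn with `<polyline>`. Its stroke #ff8800 means cut at S889, F1064. After flipping Y the toolpath is (206.11,79.22) → (185.80,109.68) → (72.12,168.47) → (189.08,140.82) → (150.48,78.46).

Shape 3 is a open polyline drawn with `<path>`. Its stroke #ff8800 means cut at S889, F1064. After flipping Y the toolpath is (5.41,7.55) → (121.63,116.65) → (172.43,29.39).

G21
G90
G0 X49.85 Y147.54
M3 S889
G1 X141.47 Y147.54 F1064
G1 X141.47 Y88.25
G1 X49.85 Y88.25
G1 X49.85 Y147.54
G0 X206.11 Y79.22
M3 S889
G1 X185.80 Y109.68 F1064
G1 X72.12 Y168.47
G1 X189.08 Y140.82
G1 X150.48 Y78.46
G0 X5.41 Y7.55
M3 S889
G1 X121.63 Y116.65 F1064
G1 X172.43 Y29.39
M5
G0 X0.00 Y0.00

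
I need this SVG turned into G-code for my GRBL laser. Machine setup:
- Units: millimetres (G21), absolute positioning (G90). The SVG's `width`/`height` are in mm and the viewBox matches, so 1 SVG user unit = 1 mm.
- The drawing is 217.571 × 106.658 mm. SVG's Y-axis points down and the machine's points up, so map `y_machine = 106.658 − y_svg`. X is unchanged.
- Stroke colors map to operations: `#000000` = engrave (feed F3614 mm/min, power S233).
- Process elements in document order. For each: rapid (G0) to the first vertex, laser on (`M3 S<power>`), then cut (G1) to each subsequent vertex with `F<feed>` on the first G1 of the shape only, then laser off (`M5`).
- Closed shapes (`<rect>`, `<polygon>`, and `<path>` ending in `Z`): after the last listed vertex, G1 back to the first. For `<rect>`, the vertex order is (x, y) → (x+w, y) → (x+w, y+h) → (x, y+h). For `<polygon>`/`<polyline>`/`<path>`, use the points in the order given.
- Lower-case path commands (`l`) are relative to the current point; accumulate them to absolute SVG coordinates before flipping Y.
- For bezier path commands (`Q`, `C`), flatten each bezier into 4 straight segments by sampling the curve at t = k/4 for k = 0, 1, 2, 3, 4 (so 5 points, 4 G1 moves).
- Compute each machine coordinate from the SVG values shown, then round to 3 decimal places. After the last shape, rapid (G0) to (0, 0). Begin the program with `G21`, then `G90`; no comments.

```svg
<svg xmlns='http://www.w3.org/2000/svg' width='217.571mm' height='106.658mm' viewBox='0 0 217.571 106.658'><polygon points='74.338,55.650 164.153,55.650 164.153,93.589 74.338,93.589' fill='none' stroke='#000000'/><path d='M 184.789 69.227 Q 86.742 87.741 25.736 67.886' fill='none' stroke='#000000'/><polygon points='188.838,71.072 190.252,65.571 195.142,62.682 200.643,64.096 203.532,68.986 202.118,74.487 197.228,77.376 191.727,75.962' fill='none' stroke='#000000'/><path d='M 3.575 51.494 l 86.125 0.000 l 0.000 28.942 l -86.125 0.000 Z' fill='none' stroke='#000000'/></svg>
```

Since the viewBox matches the mm dimensions, user units are millimetres directly. The only transform is the Y-flip y_m = 106.658 − y_svg.

Shape 1 is a rectangle drawn with `<polygon>`. Its stroke #000000 means engrave at S233, F3614. After flipping Y the toolpath is (74.338,51.008) → (164.153,51.008) → (164.153,13.069) → (74.338,13.069) → (74.338,51.008), returning to the start.

Shape 2 is a quadratic bezier drawn with `<path>`. Its stroke #000000 means engrave at S233, F3614. After flipping Y the toolpath is (184.789,37.431) → (138.081,30.572) → (96.002,28.509) → (58.554,31.243) → (25.736,38.772).

Shape 3 is a regular polygon drawn with `<polygon>`. Its stroke #000000 means engrave at S233, F3614. After flipping Y the toolpath is (188.838,35.586) → (190.252,41.087) → (195.142,43.976) → (200.643,42.562) → (203.532,37.672) → (202.118,32.171) → (197.228,29.282) → (191.727,30.696) → (188.838,35.586), returning to the start.

Shape 4 is a rectangle drawn with `<path>`. Its stroke #000000 means engrave at S233, F3614. After flipping Y the toolpath is (3.575,55.164) → (89.700,55.164) → (89.700,26.222) → (3.575,26.222) → (3.575,55.164), returning to the start.

G21
G90
G0 X74.338 Y51.008
M3 S233
G1 X164.153 Y51.008 F3614
G1 X164.153 Y13.069
G1 X74.338 Y13.069
G1 X74.338 Y51.008
M5
G0 X184.789 Y37.431
M3 S233
G1 X138.081 Y30.572 F3614
G1 X96.002 Y28.509
G1 X58.554 Y31.243
G1 X25.736 Y38.772
M5
G0 X188.838 Y35.586
M3 S233
G1 X190.252 Y41.087 F3614
G1 X195.142 Y43.976
G1 X200.643 Y42.562
G1 X203.532 Y37.672
G1 X202.118 Y32.171
G1 X197.228 Y29.282
G1 X191.727 Y30.696
G1 X188.838 Y35.586
M5
G0 X3.575 Y55.164
M3 S233
G1 X89.700 Y55.164 F3614
G1 X89.700 Y26.222
G1 X3.575 Y26.222
G1 X3.575 Y55.164
M5
G0 X0.000 Y0.000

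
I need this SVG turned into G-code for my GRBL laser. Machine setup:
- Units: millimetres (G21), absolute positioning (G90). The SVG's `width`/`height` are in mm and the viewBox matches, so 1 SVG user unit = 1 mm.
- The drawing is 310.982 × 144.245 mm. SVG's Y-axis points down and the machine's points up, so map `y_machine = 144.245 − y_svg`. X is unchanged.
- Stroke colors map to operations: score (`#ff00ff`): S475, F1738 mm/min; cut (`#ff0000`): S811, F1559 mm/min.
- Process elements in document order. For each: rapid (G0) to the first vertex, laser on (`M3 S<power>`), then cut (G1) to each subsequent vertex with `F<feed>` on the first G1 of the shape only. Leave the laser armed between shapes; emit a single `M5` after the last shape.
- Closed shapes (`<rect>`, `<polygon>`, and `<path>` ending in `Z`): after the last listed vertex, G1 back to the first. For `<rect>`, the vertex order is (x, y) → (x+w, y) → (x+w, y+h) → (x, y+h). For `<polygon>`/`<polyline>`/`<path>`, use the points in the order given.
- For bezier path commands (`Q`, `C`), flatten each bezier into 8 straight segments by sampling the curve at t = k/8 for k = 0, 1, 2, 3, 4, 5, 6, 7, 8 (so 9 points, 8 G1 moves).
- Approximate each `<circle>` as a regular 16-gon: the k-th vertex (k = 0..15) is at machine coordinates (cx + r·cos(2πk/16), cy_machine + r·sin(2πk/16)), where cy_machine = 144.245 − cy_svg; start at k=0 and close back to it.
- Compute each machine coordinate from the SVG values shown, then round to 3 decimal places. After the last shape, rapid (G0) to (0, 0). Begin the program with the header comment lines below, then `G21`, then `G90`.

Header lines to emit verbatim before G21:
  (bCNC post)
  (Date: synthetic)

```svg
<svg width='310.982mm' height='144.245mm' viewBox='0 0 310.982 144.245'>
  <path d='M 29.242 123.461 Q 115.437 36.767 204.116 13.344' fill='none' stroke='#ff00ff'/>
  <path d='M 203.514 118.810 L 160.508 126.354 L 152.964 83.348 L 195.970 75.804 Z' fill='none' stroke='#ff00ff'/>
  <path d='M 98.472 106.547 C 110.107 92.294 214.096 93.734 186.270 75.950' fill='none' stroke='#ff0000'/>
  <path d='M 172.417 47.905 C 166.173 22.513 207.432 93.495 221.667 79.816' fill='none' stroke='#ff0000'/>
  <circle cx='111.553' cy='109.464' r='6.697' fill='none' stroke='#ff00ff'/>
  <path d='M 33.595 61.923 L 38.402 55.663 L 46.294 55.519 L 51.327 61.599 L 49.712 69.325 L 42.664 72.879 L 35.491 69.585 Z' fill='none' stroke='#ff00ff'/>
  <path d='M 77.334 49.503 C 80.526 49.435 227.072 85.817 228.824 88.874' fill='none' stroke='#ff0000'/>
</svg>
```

Since the viewBox matches the mm dimensions, user units are millimetres directly. The only transform is the Y-flip y_m = 144.245 − y_svg.

Shape 1 is a quadratic bezier drawn with `<path>`. Its stroke #ff00ff means score at S475, F1738. After flipping Y the toolpath is (29.242,20.784) → (50.830,41.469) → (72.495,60.177) → (94.238,76.907) → (116.058,91.660) → (137.956,104.436) → (159.932,115.235) → (181.985,124.057) → (204.116,130.901).

Shape 2 is a regular polygon drawn with `<path>`. Its stroke #ff00ff means score at S475, F1738. After flipping Y the toolpath is (203.514,25.435) → (160.508,17.891) → (152.964,60.897) → (195.970,68.441) → (203.514,25.435), returning to the start.

Shape 3 is a cubic bezier drawn with `<path>`. Its stroke #ff0000 means cut at S811, F1559. After flipping Y the toolpath is (98.472,37.698) → (106.726,42.375) → (121.012,45.991) → (138.702,48.953) → (157.169,51.672) → (173.786,54.557) → (185.927,58.016) → (190.964,62.459) → (186.270,68.295).

Shape 4 is a cubic bezier drawn with `<path>`. Its stroke #ff0000 means cut at S811, F1559. After flipping Y the toolpath is (172.417,96.340) → (172.157,101.698) → (175.476,100.143) → (181.503,93.795) → (189.362,84.777) → (198.182,75.210) → (207.088,67.215) → (215.208,62.914) → (221.667,64.429).

Shape 5 is a circle drawn with `<circle>`. Its stroke #ff00ff means score at S475, F1738. After flipping Y the toolpath is (118.250,34.781) → (117.740,37.344) → (116.288,39.516) → (114.116,40.968) → (111.553,41.478) → (108.990,40.968) → (106.818,39.516) → (105.366,37.344) → (104.856,34.781) → (105.366,32.218) → (106.818,30.046) → (108.990,28.594) → (111.553,28.084) → (114.116,28.594) → (116.288,30.046) → (117.740,32.218) → (118.250,34.781), returning to the start.

Shape 6 is a regular polygon drawn with `<path>`. Its stroke #ff00ff means score at S475, F1738. After flipping Y the toolpath is (33.595,82.322) → (38.402,88.582) → (46.294,88.726) → (51.327,82.646) → (49.712,74.920) → (42.664,71.366) → (35.491,74.660) → (33.595,82.322), returning to the start.

Shape 7 is a cubic bezier drawn with `<path>`. Its stroke #ff0000 means cut at S811, F1559. After flipping Y the toolpath is (77.334,94.742) → (84.688,93.195) → (102.105,89.049) → (126.207,83.121) → (153.619,76.228) → (180.963,69.190) → (204.863,62.822) → (221.943,57.943) → (228.824,55.371).

(bCNC post)
(Date: synthetic)
G21
G90
G0 X29.242 Y20.784
M3 S475
G1 X50.830 Y41.469 F1738
G1 X72.495 Y60.177
G1 X94.238 Y76.907
G1 X116.058 Y91.660
G1 X137.956 Y104.436
G1 X159.932 Y115.235
G1 X181.985 Y124.057
G1 X204.116 Y130.901
G0 X203.514 Y25.435
M3 S475
G1 X160.508 Y17.891 F1738
G1 X152.964 Y60.897
G1 X195.970 Y68.441
G1 X203.514 Y25.435
G0 X98.472 Y37.698
M3 S811
G1 X106.726 Y42.375 F1559
G1 X121.012 Y45.991
G1 X138.702 Y48.953
G1 X157.169 Y51.672
G1 X173.786 Y54.557
G1 X185.927 Y58.016
G1 X190.964 Y62.459
G1 X186.270 Y68.295
G0 X172.417 Y96.340
M3 S811
G1 X172.157 Y101.698 F1559
G1 X175.476 Y100.143
G1 X181.503 Y93.795
G1 X189.362 Y84.777
G1 X198.182 Y75.210
G1 X207.088 Y67.215
G1 X215.208 Y62.914
G1 X221.667 Y64.429
G0 X118.250 Y34.781
M3 S475
G1 X117.740 Y37.344 F1738
G1 X116.288 Y39.516
G1 X114.116 Y40.968
G1 X111.553 Y41.478
G1 X108.990 Y40.968
G1 X106.818 Y39.516
G1 X105.366 Y37.344
G1 X104.856 Y34.781
G1 X105.366 Y32.218
G1 X106.818 Y30.046
G1 X108.990 Y28.594
G1 X111.553 Y28.084
G1 X114.116 Y28.594
G1 X116.288 Y30.046
G1 X117.740 Y32.218
G1 X118.250 Y34.781
G0 X33.595 Y82.322
M3 S475
G1 X38.402 Y88.582 F1738
G1 X46.294 Y88.726
G1 X51.327 Y82.646
G1 X49.712 Y74.920
G1 X42.664 Y71.366
G1 X35.491 Y74.660
G1 X33.595 Y82.322
G0 X77.334 Y94.742
M3 S811
G1 X84.688 Y93.195 F1559
G1 X102.105 Y89.049
G1 X126.207 Y83.121
G1 X153.619 Y76.228
G1 X180.963 Y69.190
G1 X204.863 Y62.822
G1 X221.943 Y57.943
G1 X228.824 Y55.371
M5
G0 X0.000 Y0.000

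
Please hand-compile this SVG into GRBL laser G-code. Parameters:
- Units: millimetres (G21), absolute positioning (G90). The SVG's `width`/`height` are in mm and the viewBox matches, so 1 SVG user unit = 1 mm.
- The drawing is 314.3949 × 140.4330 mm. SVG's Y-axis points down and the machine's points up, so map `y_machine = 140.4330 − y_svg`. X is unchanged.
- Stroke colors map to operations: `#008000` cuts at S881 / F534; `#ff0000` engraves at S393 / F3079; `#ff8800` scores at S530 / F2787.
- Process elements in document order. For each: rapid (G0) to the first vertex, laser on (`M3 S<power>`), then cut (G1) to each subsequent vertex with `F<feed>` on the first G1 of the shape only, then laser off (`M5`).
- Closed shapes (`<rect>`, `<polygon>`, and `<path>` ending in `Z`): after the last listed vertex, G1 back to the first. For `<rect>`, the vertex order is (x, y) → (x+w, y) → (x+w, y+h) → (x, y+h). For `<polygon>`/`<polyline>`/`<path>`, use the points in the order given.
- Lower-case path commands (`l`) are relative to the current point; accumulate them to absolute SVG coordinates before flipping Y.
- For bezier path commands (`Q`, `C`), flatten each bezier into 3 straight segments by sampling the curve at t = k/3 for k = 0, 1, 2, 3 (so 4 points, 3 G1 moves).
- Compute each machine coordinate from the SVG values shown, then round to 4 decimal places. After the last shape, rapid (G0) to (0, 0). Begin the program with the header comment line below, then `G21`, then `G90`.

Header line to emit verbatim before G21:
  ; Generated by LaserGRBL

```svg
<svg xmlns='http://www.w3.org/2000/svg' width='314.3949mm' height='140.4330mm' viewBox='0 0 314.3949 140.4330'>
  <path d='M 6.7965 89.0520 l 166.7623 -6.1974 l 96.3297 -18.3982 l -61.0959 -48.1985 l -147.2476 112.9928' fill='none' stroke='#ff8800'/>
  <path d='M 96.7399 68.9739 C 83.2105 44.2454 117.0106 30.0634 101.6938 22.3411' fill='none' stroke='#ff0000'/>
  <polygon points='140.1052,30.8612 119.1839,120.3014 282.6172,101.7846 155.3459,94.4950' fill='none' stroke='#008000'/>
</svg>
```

; Generated by LaserGRBL
G21
G90
G0 X6.7965 Y51.3810
M3 S530
G1 X173.5588 Y57.5784 F2787
G1 X269.8885 Y75.9766
G1 X208.7926 Y124.1751
G1 X61.5450 Y11.1823
M5
G0 X96.7399 Y71.4591
M3 S393
G1 X95.4149 Y92.8235 F3079
G1 X104.2104 Y108.0650
G1 X101.6938 Y118.0919
M5
G0 X140.1052 Y109.5718
M3 S881
G1 X119.1839 Y20.1316 F534
G1 X282.6172 Y38.6484
G1 X155.3459 Y45.9380
G1 X140.1052 Y109.5718
M5
G0 X0.0000 Y0.0000

Since the viewBox matches the mm dimensions, user units are millimetres directly. The only transform is the Y-flip y_m = 140.4330 − y_svg.

Shape 1 is a open polyline drawn with `<path>`. Its stroke #ff8800 means score at S530, F2787. After flipping Y the toolpath is (6.7965,51.3810) → (173.5588,57.5784) → (269.8885,75.9766) → (208.7926,124.1751) → (61.5450,11.1823).

Shape 2 is a cubic bezier drawn with `<path>`. Its stroke #ff0000 means engrave at S393, F3079. After flipping Y the toolpath is (96.7399,71.4591) → (95.4149,92.8235) → (104.2104,108.0650) → (101.6938,118.0919).

Shape 3 is a closed polygon drawn with `<polygon>`. Its stroke #008000 means cut at S881, F534. After flipping Y the toolpath is (140.1052,109.5718) → (119.1839,20.1316) → (282.6172,38.6484) → (155.3459,45.9380) → (140.1052,109.5718), returning to the start.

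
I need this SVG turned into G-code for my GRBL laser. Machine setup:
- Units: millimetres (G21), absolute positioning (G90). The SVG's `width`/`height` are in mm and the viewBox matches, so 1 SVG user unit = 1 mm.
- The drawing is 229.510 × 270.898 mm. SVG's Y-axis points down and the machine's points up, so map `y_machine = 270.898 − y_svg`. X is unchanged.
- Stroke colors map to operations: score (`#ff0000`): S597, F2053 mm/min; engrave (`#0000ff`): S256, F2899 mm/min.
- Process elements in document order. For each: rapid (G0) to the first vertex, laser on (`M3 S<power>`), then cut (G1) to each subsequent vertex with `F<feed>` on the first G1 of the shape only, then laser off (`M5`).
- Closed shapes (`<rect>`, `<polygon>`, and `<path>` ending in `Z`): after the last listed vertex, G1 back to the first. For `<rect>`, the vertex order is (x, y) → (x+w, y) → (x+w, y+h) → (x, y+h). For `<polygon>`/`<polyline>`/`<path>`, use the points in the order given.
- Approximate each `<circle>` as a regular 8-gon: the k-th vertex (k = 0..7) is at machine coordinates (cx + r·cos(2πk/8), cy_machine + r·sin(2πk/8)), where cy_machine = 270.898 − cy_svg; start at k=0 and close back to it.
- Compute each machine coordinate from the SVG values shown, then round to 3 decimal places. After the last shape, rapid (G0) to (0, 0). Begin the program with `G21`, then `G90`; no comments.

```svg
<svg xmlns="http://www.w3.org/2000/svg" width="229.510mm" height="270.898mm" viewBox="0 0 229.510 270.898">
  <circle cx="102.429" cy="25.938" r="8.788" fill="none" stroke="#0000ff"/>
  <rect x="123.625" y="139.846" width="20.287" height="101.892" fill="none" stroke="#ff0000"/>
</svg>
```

viewBox `0 0 229.510 270.898` with mm width/height → 1 unit = 1 mm. Flip: y_m = 270.898 − y_svg.

**Shape 1** — `<circle>` circle, stroke `#0000ff` → engrave (S256, F2899). Machine vertices: (111.217,244.960) → (108.643,251.174) → (102.429,253.748) → (96.215,251.174) → (93.641,244.960) → (96.215,238.746) → (102.429,236.172) → (108.643,238.746) → (111.217,244.960). Closed: final G1 returns to the first vertex.

**Shape 2** — `<rect>` rectangle, stroke `#ff0000` → score (S597, F2053). Machine vertices: (123.625,131.052) → (143.912,131.052) → (143.912,29.160) → (123.625,29.160) → (123.625,131.052). Closed: final G1 returns to the first vertex.

G21
G90
G0 X111.217 Y244.960
M3 S256
G1 X108.643 Y251.174 F2899
G1 X102.429 Y253.748
G1 X96.215 Y251.174
G1 X93.641 Y244.960
G1 X96.215 Y238.746
G1 X102.429 Y236.172
G1 X108.643 Y238.746
G1 X111.217 Y244.960
M5
G0 X123.625 Y131.052
M3 S597
G1 X143.912 Y131.052 F2053
G1 X143.912 Y29.160
G1 X123.625 Y29.160
G1 X123.625 Y131.052
M5
G0 X0.000 Y0.000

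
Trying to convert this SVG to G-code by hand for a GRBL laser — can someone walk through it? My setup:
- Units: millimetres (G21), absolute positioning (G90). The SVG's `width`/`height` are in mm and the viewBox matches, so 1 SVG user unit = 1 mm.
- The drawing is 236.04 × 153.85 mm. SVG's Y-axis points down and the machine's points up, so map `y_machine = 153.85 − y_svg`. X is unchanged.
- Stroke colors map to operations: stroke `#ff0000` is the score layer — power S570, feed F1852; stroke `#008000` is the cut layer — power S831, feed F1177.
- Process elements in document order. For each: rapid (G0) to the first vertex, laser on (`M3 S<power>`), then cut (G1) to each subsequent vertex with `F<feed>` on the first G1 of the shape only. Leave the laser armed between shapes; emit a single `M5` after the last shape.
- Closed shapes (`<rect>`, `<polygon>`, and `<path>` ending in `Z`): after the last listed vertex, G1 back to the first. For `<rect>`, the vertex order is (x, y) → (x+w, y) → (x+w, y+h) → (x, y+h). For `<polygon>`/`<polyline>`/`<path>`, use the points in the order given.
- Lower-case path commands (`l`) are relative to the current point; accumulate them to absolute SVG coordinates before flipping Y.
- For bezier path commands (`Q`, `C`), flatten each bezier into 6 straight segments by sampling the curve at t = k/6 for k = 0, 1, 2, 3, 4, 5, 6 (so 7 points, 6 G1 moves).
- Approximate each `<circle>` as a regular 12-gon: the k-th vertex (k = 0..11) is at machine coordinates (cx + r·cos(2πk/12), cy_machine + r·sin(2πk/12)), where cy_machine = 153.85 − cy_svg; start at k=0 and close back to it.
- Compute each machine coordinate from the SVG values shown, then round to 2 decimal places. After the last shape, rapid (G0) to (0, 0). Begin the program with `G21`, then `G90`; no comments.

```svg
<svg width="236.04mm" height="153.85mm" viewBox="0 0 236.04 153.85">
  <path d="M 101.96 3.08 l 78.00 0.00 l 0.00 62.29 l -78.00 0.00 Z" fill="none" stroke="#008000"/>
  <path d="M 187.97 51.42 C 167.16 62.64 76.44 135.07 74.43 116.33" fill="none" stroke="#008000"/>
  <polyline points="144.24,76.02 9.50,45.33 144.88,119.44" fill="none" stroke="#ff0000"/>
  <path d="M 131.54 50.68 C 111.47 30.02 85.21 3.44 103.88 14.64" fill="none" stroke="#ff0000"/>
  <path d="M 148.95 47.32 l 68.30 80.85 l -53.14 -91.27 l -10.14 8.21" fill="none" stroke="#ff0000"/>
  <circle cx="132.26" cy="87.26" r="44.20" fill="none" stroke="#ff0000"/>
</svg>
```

G21
G90
G0 X101.96 Y150.77
M3 S831
G1 X179.96 Y150.77 F1177
G1 X179.96 Y88.48
G1 X101.96 Y88.48
G1 X101.96 Y150.77
G0 X187.97 Y102.43
M3 S831
G1 X172.47 Y92.42 F1177
G1 X149.73 Y76.45
G1 X124.15 Y58.74
G1 X100.14 Y43.53
G1 X82.09 Y35.04
G1 X74.43 Y37.52
G0 X144.24 Y77.83
M3 S570
G1 X9.50 Y108.52 F1852
G1 X144.88 Y34.41
G0 X131.54 Y103.17
M3 S570
G1 X121.23 Y113.79 F1852
G1 X111.30 Y124.18
G1 X103.18 Y133.14
G1 X98.29 Y139.44
G1 X98.05 Y141.86
G1 X103.88 Y139.21
G0 X148.95 Y106.53
M3 S570
G1 X217.25 Y25.68 F1852
G1 X164.11 Y116.95
G1 X153.97 Y108.74
G0 X176.46 Y66.59
M3 S570
G1 X170.54 Y88.69 F1852
G1 X154.36 Y104.87
G1 X132.26 Y110.79
G1 X110.16 Y104.87
G1 X93.98 Y88.69
G1 X88.06 Y66.59
G1 X93.98 Y44.49
G1 X110.16 Y28.31
G1 X132.26 Y22.39
G1 X154.36 Y28.31
G1 X170.54 Y44.49
G1 X176.46 Y66.59
M5
G0 X0.00 Y0.00

viewBox `0 0 236.04 153.85` with mm width/height → 1 unit = 1 mm. Flip: y_m = 153.85 − y_svg.

**Shape 1** — `<path>` rectangle, stroke `#008000` → cut (S831, F1177). Machine vertices: (101.96,150.77) → (179.96,150.77) → (179.96,88.48) → (101.96,88.48) → (101.96,150.77). Closed: final G1 returns to the first vertex.

**Shape 2** — `<path>` cubic bezier, stroke `#008000` → cut (S831, F1177). Control points (SVG): P0=(187.97,51.42), P1=(167.16,62.64), P2=(76.44,135.07), P3=(74.43,116.33); sampled at t=k/6. Machine vertices: (187.97,102.43) → (172.47,92.42) → (149.73,76.45) → (124.15,58.74) → (100.14,43.53) → (82.09,35.04) → (74.43,37.52). Open path.

**Shape 3** — `<polyline>` open polyline, stroke `#ff0000` → score (S570, F1852). Machine vertices: (144.24,77.83) → (9.50,108.52) → (144.88,34.41). Open path.

**Shape 4** — `<path>` cubic bezier, stroke `#ff0000` → score (S570, F1852). Control points (SVG): P0=(131.54,50.68), P1=(111.47,30.02), P2=(85.21,3.44), P3=(103.88,14.64); sampled at t=k/6. Machine vertices: (131.54,103.17) → (121.23,113.79) → (111.30,124.18) → (103.18,133.14) → (98.29,139.44) → (98.05,141.86) → (103.88,139.21). Open path.

**Shape 5** — `<path>` open polyline, stroke `#ff0000` → score (S570, F1852). Machine vertices: (148.95,106.53) → (217.25,25.68) → (164.11,116.95) → (153.97,108.74). Open path.

**Shape 6** — `<circle>` circle, stroke `#ff0000` → score (S570, F1852). Machine vertices: (176.46,66.59) → (170.54,88.69) → (154.36,104.87) → (132.26,110.79) → (110.16,104.87) → (93.98,88.69) → (88.06,66.59) → (93.98,44.49) → (110.16,28.31) → (132.26,22.39) → (154.36,28.31) → (170.54,44.49) → (176.46,66.59). Closed: final G1 returns to the first vertex.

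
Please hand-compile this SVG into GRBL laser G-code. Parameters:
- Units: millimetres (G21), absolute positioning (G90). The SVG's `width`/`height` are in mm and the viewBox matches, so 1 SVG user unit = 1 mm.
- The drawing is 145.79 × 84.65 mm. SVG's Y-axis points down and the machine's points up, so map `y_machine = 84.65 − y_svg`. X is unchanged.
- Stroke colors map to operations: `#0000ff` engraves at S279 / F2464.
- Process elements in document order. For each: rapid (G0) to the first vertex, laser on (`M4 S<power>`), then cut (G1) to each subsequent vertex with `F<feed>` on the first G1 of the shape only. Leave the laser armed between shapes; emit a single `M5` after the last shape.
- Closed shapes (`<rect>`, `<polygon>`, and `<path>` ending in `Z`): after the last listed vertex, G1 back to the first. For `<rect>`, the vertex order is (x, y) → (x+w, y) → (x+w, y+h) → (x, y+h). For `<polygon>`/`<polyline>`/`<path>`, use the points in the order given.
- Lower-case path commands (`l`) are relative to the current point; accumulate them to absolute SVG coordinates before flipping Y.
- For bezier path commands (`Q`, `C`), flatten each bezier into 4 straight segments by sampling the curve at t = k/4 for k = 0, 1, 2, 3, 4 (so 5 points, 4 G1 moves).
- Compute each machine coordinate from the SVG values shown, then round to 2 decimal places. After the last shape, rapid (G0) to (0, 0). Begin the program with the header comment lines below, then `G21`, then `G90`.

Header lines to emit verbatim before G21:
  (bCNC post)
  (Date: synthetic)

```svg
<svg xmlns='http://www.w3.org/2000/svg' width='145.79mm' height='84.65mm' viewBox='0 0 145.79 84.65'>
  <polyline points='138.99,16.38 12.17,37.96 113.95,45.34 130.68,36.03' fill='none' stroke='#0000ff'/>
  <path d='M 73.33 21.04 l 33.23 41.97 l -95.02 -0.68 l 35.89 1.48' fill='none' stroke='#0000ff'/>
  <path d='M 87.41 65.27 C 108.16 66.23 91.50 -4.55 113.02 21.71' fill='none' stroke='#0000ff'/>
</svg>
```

Since the viewBox matches the mm dimensions, user units are millimetres directly. The only transform is the Y-flip y_m = 84.65 − y_svg.

Shape 1 is a open polyline drawn with `<polyline>`. Its stroke #0000ff means engrave at S279, F2464. After flipping Y the toolpath is (138.99,68.27) → (12.17,46.69) → (113.95,39.31) → (130.68,48.62).

Shape 2 is a open polyline drawn with `<path>`. Its stroke #0000ff means engrave at S279, F2464. After flipping Y the toolpath is (73.33,63.61) → (106.56,21.64) → (11.54,22.32) → (47.43,20.84).

Shape 3 is a cubic bezier drawn with `<path>`. Its stroke #0000ff means engrave at S279, F2464. After flipping Y the toolpath is (87.41,19.38) → (97.14,29.47) → (99.93,50.65) → (102.86,67.08) → (113.02,62.94).

(bCNC post)
(Date: synthetic)
G21
G90
G0 X138.99 Y68.27
M4 S279
G1 X12.17 Y46.69 F2464
G1 X113.95 Y39.31
G1 X130.68 Y48.62
G0 X73.33 Y63.61
M4 S279
G1 X106.56 Y21.64 F2464
G1 X11.54 Y22.32
G1 X47.43 Y20.84
G0 X87.41 Y19.38
M4 S279
G1 X97.14 Y29.47 F2464
G1 X99.93 Y50.65
G1 X102.86 Y67.08
G1 X113.02 Y62.94
M5
G0 X0.00 Y0.00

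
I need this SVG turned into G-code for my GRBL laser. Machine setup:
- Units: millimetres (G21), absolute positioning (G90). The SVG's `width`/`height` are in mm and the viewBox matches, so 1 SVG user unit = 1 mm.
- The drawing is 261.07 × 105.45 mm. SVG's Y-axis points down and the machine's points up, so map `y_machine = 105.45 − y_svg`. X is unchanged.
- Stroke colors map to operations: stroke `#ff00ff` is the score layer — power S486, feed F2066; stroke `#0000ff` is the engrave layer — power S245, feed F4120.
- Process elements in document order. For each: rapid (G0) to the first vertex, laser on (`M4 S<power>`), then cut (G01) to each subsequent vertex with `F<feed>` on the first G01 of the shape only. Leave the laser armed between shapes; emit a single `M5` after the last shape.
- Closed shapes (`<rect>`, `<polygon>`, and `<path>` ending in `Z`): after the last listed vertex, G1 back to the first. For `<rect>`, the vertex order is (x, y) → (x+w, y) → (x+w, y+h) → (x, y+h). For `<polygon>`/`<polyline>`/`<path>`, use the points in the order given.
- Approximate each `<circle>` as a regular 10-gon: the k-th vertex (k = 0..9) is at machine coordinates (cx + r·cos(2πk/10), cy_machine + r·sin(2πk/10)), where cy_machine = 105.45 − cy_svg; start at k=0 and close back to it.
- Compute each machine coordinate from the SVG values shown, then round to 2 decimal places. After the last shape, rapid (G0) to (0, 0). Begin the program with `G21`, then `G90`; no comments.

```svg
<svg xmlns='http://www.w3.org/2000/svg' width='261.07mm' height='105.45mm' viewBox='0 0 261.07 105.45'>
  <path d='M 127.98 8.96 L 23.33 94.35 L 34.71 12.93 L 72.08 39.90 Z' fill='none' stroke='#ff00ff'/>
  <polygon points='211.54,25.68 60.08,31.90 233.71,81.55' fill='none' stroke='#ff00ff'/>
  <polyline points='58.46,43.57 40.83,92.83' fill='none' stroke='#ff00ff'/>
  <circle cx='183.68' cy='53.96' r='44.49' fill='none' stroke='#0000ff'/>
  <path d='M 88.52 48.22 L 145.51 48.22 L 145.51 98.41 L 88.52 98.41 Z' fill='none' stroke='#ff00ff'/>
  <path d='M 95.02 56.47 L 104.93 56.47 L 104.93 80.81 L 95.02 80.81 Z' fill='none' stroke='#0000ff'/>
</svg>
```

1 u = 1 mm; y_m = 105.45 − y.

[1] `<path>` closed polygon, #ff00ff→score S486 F2066: (127.98,96.49) → (23.33,11.10) → (34.71,92.52) → (72.08,65.55) → (127.98,96.49) (closed)

[2] `<polygon>` closed polygon, #ff00ff→score S486 F2066: (211.54,79.77) → (60.08,73.55) → (233.71,23.90) → (211.54,79.77) (closed)

[3] `<polyline>` line segment, #ff00ff→score S486 F2066: (58.46,61.88) → (40.83,12.62)

[4] `<circle>` circle, #0000ff→engrave S245 F4120: (228.17,51.49) → (219.67,77.64) → (197.43,93.80) → (169.93,93.80) → (147.69,77.64) → (139.19,51.49) → (147.69,25.34) → (169.93,9.18) → (197.43,9.18) → (219.67,25.34) → (228.17,51.49) (closed)

[5] `<path>` rectangle, #ff00ff→score S486 F2066: (88.52,57.23) → (145.51,57.23) → (145.51,7.04) → (88.52,7.04) → (88.52,57.23) (closed)

[6] `<path>` rectangle, #0000ff→engrave S245 F4120: (95.02,48.98) → (104.93,48.98) → (104.93,24.64) → (95.02,24.64) → (95.02,48.98) (closed)

G21
G90
G0 X127.98 Y96.49
M4 S486
G01 X23.33 Y11.10 F2066
G01 X34.71 Y92.52
G01 X72.08 Y65.55
G01 X127.98 Y96.49
G0 X211.54 Y79.77
M4 S486
G01 X60.08 Y73.55 F2066
G01 X233.71 Y23.90
G01 X211.54 Y79.77
G0 X58.46 Y61.88
M4 S486
G01 X40.83 Y12.62 F2066
G0 X228.17 Y51.49
M4 S245
G01 X219.67 Y77.64 F4120
G01 X197.43 Y93.80
G01 X169.93 Y93.80
G01 X147.69 Y77.64
G01 X139.19 Y51.49
G01 X147.69 Y25.34
G01 X169.93 Y9.18
G01 X197.43 Y9.18
G01 X219.67 Y25.34
G01 X228.17 Y51.49
G0 X88.52 Y57.23
M4 S486
G01 X145.51 Y57.23 F2066
G01 X145.51 Y7.04
G01 X88.52 Y7.04
G01 X88.52 Y57.23
G0 X95.02 Y48.98
M4 S245
G01 X104.93 Y48.98 F4120
G01 X104.93 Y24.64
G01 X95.02 Y24.64
G01 X95.02 Y48.98
M5
G0 X0.00 Y0.00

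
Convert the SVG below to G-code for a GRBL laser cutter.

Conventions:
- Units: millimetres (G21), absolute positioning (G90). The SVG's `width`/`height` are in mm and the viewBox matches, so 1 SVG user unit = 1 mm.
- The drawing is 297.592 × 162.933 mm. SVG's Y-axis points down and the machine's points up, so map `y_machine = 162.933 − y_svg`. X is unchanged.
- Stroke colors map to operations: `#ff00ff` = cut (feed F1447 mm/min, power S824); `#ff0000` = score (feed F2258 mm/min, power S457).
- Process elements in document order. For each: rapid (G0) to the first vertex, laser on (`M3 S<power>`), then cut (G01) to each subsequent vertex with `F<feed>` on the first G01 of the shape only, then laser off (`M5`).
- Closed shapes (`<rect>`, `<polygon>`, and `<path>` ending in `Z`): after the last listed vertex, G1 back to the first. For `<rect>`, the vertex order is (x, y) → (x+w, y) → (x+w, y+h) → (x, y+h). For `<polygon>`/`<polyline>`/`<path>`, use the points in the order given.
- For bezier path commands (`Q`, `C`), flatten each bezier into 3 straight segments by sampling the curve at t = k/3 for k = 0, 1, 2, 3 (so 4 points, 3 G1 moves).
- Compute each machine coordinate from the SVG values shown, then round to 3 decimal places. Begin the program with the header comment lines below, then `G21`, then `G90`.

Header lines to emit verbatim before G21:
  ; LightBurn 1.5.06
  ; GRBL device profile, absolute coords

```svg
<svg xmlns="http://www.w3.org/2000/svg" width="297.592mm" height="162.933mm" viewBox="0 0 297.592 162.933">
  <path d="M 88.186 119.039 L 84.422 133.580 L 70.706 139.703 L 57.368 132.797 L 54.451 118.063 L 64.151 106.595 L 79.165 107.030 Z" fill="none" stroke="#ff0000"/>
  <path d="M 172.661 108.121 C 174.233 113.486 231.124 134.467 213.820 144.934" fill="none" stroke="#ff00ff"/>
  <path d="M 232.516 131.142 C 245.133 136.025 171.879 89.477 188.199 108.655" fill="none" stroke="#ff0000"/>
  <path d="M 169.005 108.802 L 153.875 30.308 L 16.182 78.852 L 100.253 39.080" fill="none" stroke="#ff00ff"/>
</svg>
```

Since the viewBox matches the mm dimensions, user units are millimetres directly. The only transform is the Y-flip y_m = 162.933 − y_svg.

Shape 1 is a regular polygon drawn with `<path>`. Its stroke #ff0000 means score at S457, F2258. After flipping Y the toolpath is (88.186,43.894) → (84.422,29.353) → (70.706,23.230) → (57.368,30.136) → (54.451,44.870) → (64.151,56.338) → (79.165,55.903) → (88.186,43.894), returning to the start.

Shape 2 is a cubic bezier drawn with `<path>`. Its stroke #ff00ff means cut at S824, F1447. After flipping Y the toolpath is (172.661,54.812) → (187.876,45.209) → (211.189,31.003) → (213.820,17.999).

Shape 3 is a cubic bezier drawn with `<path>`. Its stroke #ff0000 means score at S457, F2258. After flipping Y the toolpath is (232.516,31.791) → (223.007,39.713) → (195.239,55.886) → (188.199,54.278).

Shape 4 is a open polyline drawn with `<path>`. Its stroke #ff00ff means cut at S824, F1447. After flipping Y the toolpath is (169.005,54.131) → (153.875,132.625) → (16.182,84.081) → (100.253,123.853).

; LightBurn 1.5.06
; GRBL device profile, absolute coords
G21
G90
G0 X88.186 Y43.894
M3 S457
G01 X84.422 Y29.353 F2258
G01 X70.706 Y23.230
G01 X57.368 Y30.136
G01 X54.451 Y44.870
G01 X64.151 Y56.338
G01 X79.165 Y55.903
G01 X88.186 Y43.894
M5
G0 X172.661 Y54.812
M3 S824
G01 X187.876 Y45.209 F1447
G01 X211.189 Y31.003
G01 X213.820 Y17.999
M5
G0 X232.516 Y31.791
M3 S457
G01 X223.007 Y39.713 F2258
G01 X195.239 Y55.886
G01 X188.199 Y54.278
M5
G0 X169.005 Y54.131
M3 S824
G01 X153.875 Y132.625 F1447
G01 X16.182 Y84.081
G01 X100.253 Y123.853
M5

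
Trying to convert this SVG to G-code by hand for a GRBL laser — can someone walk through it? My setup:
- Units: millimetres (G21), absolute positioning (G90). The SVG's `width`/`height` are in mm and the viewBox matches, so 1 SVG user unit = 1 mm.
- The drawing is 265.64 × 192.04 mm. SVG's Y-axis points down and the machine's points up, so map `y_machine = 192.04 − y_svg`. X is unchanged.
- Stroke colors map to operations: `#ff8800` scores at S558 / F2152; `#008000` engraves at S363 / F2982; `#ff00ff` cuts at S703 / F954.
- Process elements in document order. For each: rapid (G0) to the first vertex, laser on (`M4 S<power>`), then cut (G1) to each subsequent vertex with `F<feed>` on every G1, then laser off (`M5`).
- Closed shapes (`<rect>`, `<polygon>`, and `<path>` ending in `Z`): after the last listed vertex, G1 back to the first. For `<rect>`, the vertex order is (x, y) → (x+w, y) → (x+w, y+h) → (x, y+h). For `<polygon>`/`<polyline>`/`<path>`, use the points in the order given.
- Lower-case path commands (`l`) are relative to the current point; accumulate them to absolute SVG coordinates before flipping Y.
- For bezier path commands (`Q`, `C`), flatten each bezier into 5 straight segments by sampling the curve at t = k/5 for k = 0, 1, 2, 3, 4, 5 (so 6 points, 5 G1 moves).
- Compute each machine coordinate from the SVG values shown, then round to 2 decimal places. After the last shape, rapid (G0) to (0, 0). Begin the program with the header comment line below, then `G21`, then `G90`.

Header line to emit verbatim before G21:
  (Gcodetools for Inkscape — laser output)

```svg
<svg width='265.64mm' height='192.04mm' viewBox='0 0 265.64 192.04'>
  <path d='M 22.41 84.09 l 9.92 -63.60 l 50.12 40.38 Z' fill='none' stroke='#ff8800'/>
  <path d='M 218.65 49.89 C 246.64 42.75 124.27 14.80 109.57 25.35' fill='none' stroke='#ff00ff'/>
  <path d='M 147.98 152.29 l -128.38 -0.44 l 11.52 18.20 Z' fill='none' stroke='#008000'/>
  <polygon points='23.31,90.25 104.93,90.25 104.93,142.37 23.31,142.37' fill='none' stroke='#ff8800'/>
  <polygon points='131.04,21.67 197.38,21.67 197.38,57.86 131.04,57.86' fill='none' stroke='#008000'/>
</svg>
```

(Gcodetools for Inkscape — laser output)
G21
G90
G0 X22.41 Y107.95
M4 S558
G1 X32.33 Y171.55 F2152
G1 X82.45 Y131.17 F2152
G1 X22.41 Y107.95 F2152
M5
G0 X218.65 Y142.15
M4 S703
G1 X219.47 Y148.46 F954
G1 X196.58 Y156.91 F954
G1 X162.38 Y164.67 F954
G1 X129.25 Y168.87 F954
G1 X109.57 Y166.69 F954
M5
G0 X147.98 Y39.75
M4 S363
G1 X19.60 Y40.19 F2982
G1 X31.12 Y21.99 F2982
G1 X147.98 Y39.75 F2982
M5
G0 X23.31 Y101.79
M4 S558
G1 X104.93 Y101.79 F2152
G1 X104.93 Y49.67 F2152
G1 X23.31 Y49.67 F2152
G1 X23.31 Y101.79 F2152
M5
G0 X131.04 Y170.37
M4 S363
G1 X197.38 Y170.37 F2982
G1 X197.38 Y134.18 F2982
G1 X131.04 Y134.18 F2982
G1 X131.04 Y170.37 F2982
M5
G0 X0.00 Y0.00

viewBox `0 0 265.64 192.04` with mm width/height → 1 unit = 1 mm. Flip: y_m = 192.04 − y_svg.

**Shape 1** — `<path>` regular polygon, stroke `#ff8800` → score (S558, F2152). Machine vertices: (22.41,107.95) → (32.33,171.55) → (82.45,131.17) → (22.41,107.95). Closed: final G1 returns to the first vertex.

**Shape 2** — `<path>` cubic bezier, stroke `#ff00ff` → cut (S703, F954). Control points (SVG): P0=(218.65,49.89), P1=(246.64,42.75), P2=(124.27,14.80), P3=(109.57,25.35); sampled at t=k/5. Machine vertices: (218.65,142.15) → (219.47,148.46) → (196.58,156.91) → (162.38,164.67) → (129.25,168.87) → (109.57,166.69). Open path.

**Shape 3** — `<path>` closed polygon, stroke `#008000` → engrave (S363, F2982). Machine vertices: (147.98,39.75) → (19.60,40.19) → (31.12,21.99) → (147.98,39.75). Closed: final G1 returns to the first vertex.

**Shape 4** — `<polygon>` rectangle, stroke `#ff8800` → score (S558, F2152). Machine vertices: (23.31,101.79) → (104.93,101.79) → (104.93,49.67) → (23.31,49.67) → (23.31,101.79). Closed: final G1 returns to the first vertex.

**Shape 5** — `<polygon>` rectangle, stroke `#008000` → engrave (S363, F2982). Machine vertices: (131.04,170.37) → (197.38,170.37) → (197.38,134.18) → (131.04,134.18) → (131.04,170.37). Closed: final G1 returns to the first vertex.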